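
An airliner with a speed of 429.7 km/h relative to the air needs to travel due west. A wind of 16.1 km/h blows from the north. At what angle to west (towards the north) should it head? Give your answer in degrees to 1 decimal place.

The wind pushes perpendicular to the desired track; the heading must have a component into the wind equal to 16.1 km/h: 429.7 sin θ = 16.1.
sin θ = 0.0375, so θ = 2.147°.

2.1°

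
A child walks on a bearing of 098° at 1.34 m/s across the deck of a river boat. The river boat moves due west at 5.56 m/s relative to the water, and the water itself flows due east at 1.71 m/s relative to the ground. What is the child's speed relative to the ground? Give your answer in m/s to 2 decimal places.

In east/north components (m/s): child relative to river boat = (1.327, -0.186); river boat relative to water = (-5.560, 0.000); water relative to ground = (1.710, 0.000).
Sum = (-2.523, -0.186) m/s.
Speed = |(-2.523, -0.186)| = 2.530 m/s.

2.53 m/s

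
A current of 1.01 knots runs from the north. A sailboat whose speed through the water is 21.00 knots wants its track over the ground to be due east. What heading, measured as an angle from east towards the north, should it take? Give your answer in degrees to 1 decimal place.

The current pushes perpendicular to the desired track; the heading must have a component into the current equal to 1.01 knots: 21.00 sin θ = 1.01.
sin θ = 0.0481, so θ = 2.757°.

2.8°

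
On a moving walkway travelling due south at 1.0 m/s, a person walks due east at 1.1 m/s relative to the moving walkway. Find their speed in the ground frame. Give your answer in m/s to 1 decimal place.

1.5 m/s

Taking east as x and north as y: moving walkway velocity = (0.000, -1.000) m/s; person velocity relative to moving walkway = (1.100, 0.000) m/s.
Velocity relative to ground = (0.000, -1.000) + (1.100, 0.000) = (1.100, -1.000) m/s.
Speed = |(1.100, -1.000)| = 1.487 m/s.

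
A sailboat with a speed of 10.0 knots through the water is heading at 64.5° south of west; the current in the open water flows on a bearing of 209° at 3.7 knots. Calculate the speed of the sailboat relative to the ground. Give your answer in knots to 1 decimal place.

13.7 knots

Taking east as x and north as y: velocity relative to the water = (-4.305, -9.026) knots; the water relative to ground = (-1.794, -3.236) knots.
Velocity relative to ground = (-4.305, -9.026) + (-1.794, -3.236) = (-6.099, -12.262) knots.
Speed = |(-6.099, -12.262)| = 13.695 knots.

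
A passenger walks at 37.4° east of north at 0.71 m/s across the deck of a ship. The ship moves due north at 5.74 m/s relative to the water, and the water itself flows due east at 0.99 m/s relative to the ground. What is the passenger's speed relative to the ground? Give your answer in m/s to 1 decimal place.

6.5 m/s

In east/north components (m/s): passenger relative to ship = (0.431, 0.564); ship relative to water = (0.000, 5.740); water relative to ground = (0.990, 0.000).
Sum = (1.421, 6.304) m/s.
Speed = |(1.421, 6.304)| = 6.462 m/s.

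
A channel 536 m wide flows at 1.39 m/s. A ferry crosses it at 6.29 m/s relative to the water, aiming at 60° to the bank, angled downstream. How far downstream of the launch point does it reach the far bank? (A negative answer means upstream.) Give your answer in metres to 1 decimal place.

446.2 m

Perpendicular speed = 5.447 m/s; crossing time = 536 / 5.447 = 98.397 s.
Net downstream speed = 4.535 m/s.
Drift = 4.535 × 98.397 = 446.232 m (downstream).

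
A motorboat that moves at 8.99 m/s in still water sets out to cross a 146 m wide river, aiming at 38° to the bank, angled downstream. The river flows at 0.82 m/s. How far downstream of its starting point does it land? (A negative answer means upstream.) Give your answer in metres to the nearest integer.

209 m

Perpendicular speed = 5.535 m/s; crossing time = 146 / 5.535 = 26.379 s.
Net downstream speed = 7.904 m/s.
Drift = 7.904 × 26.379 = 208.502 m (downstream).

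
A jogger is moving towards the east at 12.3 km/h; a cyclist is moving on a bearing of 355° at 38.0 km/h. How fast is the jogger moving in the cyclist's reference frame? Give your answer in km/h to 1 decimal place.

40.9 km/h

Taking east as x and north as y: jogger velocity = (12.300, 0.000) km/h; cyclist velocity = (-3.312, 37.855) km/h.
Velocity of jogger relative to cyclist = (12.300, 0.000) − (-3.312, 37.855) = (15.612, -37.855) km/h.
Magnitude = |(15.612, -37.855)| = 40.948 km/h.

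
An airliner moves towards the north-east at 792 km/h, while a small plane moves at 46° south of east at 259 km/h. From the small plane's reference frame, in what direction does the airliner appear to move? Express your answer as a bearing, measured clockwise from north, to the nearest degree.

Taking east as x and north as y: airliner velocity = (560.029, 560.029) km/h; small plane velocity = (179.917, -186.309) km/h.
Velocity of airliner relative to small plane = (560.029, 560.029) − (179.917, -186.309) = (380.112, 746.338) km/h.
Bearing = atan2(380.11, 746.34) = 26.99° clockwise from north.

027°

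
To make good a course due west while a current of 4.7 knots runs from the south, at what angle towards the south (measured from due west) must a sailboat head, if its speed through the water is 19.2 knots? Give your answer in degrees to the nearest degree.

The current pushes perpendicular to the desired track; the heading must have a component into the current equal to 4.7 knots: 19.2 sin θ = 4.7.
sin θ = 0.2448, so θ = 14.170°.

14°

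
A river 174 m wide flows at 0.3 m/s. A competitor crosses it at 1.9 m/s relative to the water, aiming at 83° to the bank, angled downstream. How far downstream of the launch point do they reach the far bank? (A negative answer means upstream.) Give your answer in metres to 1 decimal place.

Perpendicular speed = 1.886 m/s; crossing time = 174 / 1.886 = 92.267 s.
Net downstream speed = 0.532 m/s.
Drift = 0.532 × 92.267 = 49.045 m (downstream).

49.0 m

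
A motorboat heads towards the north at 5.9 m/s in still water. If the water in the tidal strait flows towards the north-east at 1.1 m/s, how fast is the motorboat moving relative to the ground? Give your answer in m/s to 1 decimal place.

6.7 m/s

Taking east as x and north as y: velocity relative to the water = (0.000, 5.900) m/s; the water relative to ground = (0.778, 0.778) m/s.
Velocity relative to ground = (0.000, 5.900) + (0.778, 0.778) = (0.778, 6.678) m/s.
Speed = |(0.778, 6.678)| = 6.723 m/s.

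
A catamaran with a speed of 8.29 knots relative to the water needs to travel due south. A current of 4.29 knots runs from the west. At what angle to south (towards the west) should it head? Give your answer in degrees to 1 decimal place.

31.2°

The current pushes perpendicular to the desired track; the heading must have a component into the current equal to 4.29 knots: 8.29 sin θ = 4.29.
sin θ = 0.5175, so θ = 31.164°.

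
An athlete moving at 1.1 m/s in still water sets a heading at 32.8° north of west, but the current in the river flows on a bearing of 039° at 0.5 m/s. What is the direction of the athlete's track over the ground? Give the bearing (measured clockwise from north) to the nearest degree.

328°

Taking east as x and north as y: velocity relative to the water = (-0.925, 0.596) m/s; the water relative to ground = (0.315, 0.389) m/s.
Velocity relative to ground = (-0.925, 0.596) + (0.315, 0.389) = (-0.610, 0.984) m/s.
Bearing = atan2(-0.61, 0.98) = 328.22° clockwise from north.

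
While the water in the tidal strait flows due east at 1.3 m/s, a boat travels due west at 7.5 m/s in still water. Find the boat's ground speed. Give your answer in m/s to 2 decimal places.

6.20 m/s

Taking east as x and north as y: velocity relative to the water = (-7.500, 0.000) m/s; the water relative to ground = (1.300, 0.000) m/s.
Velocity relative to ground = (-7.500, 0.000) + (1.300, 0.000) = (-6.200, 0.000) m/s.
Speed = |(-6.200, 0.000)| = 6.200 m/s.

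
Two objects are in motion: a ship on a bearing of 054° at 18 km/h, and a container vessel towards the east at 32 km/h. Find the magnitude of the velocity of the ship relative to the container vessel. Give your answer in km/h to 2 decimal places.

20.40 km/h

Taking east as x and north as y: ship velocity = (14.562, 10.580) km/h; container vessel velocity = (32.000, 0.000) km/h.
Velocity of ship relative to container vessel = (14.562, 10.580) − (32.000, 0.000) = (-17.438, 10.580) km/h.
Magnitude = |(-17.438, 10.580)| = 20.396 km/h.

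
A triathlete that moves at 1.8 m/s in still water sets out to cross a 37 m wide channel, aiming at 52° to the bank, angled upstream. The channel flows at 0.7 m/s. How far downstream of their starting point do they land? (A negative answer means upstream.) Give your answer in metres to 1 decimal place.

Perpendicular speed = 1.418 m/s; crossing time = 37 / 1.418 = 26.085 s.
Net downstream speed = -0.408 m/s.
Drift = -0.408 × 26.085 = -10.648 m (upstream).

-10.6 m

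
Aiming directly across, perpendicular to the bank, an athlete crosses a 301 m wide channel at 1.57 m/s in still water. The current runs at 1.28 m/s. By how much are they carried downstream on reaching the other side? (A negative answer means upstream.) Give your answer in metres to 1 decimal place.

245.4 m

Perpendicular speed = 1.570 m/s; crossing time = 301 / 1.570 = 191.720 s.
Net downstream speed = 1.280 m/s.
Drift = 1.280 × 191.720 = 245.401 m (downstream).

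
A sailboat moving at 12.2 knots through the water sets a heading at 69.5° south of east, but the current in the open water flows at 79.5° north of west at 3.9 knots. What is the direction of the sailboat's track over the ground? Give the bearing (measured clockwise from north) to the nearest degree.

155°

Taking east as x and north as y: velocity relative to the water = (4.273, -11.427) knots; the water relative to ground = (-0.711, 3.835) knots.
Velocity relative to ground = (4.273, -11.427) + (-0.711, 3.835) = (3.562, -7.593) knots.
Bearing = atan2(3.56, -7.59) = 154.87° clockwise from north.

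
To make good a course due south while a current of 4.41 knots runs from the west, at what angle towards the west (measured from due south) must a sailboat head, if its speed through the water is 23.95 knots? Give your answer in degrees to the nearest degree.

The current pushes perpendicular to the desired track; the heading must have a component into the current equal to 4.41 knots: 23.95 sin θ = 4.41.
sin θ = 0.1841, so θ = 10.611°.

11°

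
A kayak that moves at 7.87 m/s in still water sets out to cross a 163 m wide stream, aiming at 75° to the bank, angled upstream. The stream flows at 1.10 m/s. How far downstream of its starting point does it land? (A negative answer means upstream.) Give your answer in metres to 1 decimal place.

Perpendicular speed = 7.602 m/s; crossing time = 163 / 7.602 = 21.442 s.
Net downstream speed = -0.937 m/s.
Drift = -0.937 × 21.442 = -20.089 m (upstream).

-20.1 m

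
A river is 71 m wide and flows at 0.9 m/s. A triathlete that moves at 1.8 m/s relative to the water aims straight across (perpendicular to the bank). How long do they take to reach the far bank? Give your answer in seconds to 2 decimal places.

The component of the triathlete's velocity perpendicular to the bank is 1.8 m/s.
Only the cross-stream component determines the crossing time; the current contributes nothing perpendicular to the bank.
Time = 71 / 1.800 = 39.444 s.

39.44 s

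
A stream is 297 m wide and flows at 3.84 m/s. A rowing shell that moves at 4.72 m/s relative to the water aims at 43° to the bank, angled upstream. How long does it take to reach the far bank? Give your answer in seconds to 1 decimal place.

The component of the rowing shell's velocity perpendicular to the bank is 4.72 × sin 43° = 3.219 m/s.
Only the cross-stream component determines the crossing time; the current contributes nothing perpendicular to the bank.
Time = 297 / 3.219 = 92.264 s.

92.3 s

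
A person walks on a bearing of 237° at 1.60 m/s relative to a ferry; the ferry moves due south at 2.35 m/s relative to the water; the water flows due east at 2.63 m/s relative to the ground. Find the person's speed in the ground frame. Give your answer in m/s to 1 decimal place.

3.5 m/s

In east/north components (m/s): person relative to ferry = (-1.342, -0.871); ferry relative to water = (0.000, -2.350); water relative to ground = (2.630, 0.000).
Sum = (1.288, -3.221) m/s.
Speed = |(1.288, -3.221)| = 3.469 m/s.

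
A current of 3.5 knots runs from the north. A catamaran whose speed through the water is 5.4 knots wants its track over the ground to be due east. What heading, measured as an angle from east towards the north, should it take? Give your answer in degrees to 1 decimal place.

40.4°

The current pushes perpendicular to the desired track; the heading must have a component into the current equal to 3.5 knots: 5.4 sin θ = 3.5.
sin θ = 0.6481, so θ = 40.402°.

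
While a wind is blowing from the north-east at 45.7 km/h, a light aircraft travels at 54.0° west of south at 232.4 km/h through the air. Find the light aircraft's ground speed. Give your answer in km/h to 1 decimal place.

277.6 km/h

Taking east as x and north as y: velocity relative to the air = (-188.016, -136.601) km/h; the air relative to ground = (-32.315, -32.315) km/h.
Velocity relative to ground = (-188.016, -136.601) + (-32.315, -32.315) = (-220.330, -168.916) km/h.
Speed = |(-220.330, -168.916)| = 277.629 km/h.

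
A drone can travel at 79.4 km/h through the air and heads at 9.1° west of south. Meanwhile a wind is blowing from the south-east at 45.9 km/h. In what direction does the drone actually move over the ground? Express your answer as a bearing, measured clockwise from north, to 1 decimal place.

224.4°

Taking east as x and north as y: velocity relative to the air = (-12.558, -78.401) km/h; the air relative to ground = (-32.456, 32.456) km/h.
Velocity relative to ground = (-12.558, -78.401) + (-32.456, 32.456) = (-45.014, -45.944) km/h.
Bearing = atan2(-45.01, -45.94) = 224.41° clockwise from north.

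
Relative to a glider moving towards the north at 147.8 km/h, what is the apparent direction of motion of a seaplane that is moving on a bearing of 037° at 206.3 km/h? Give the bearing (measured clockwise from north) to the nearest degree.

082°

Taking east as x and north as y: seaplane velocity = (124.154, 164.759) km/h; glider velocity = (0.000, 147.800) km/h.
Velocity of seaplane relative to glider = (124.154, 164.759) − (0.000, 147.800) = (124.154, 16.959) km/h.
Bearing = atan2(124.15, 16.96) = 82.22° clockwise from north.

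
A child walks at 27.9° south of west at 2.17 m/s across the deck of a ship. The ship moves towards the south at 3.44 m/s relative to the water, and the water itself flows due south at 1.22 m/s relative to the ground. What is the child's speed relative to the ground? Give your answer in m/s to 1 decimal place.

In east/north components (m/s): child relative to ship = (-1.918, -1.015); ship relative to water = (0.000, -3.440); water relative to ground = (0.000, -1.220).
Sum = (-1.918, -5.675) m/s.
Speed = |(-1.918, -5.675)| = 5.991 m/s.

6.0 m/s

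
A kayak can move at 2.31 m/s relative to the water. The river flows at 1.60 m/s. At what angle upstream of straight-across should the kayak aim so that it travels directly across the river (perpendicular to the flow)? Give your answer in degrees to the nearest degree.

To cancel the current, the upstream component of the kayak's velocity must equal the flow: 2.31 sin θ = 1.60.
sin θ = 1.60 / 2.31 = 0.6926.
θ = arcsin(0.6926) = 43.840°.

44°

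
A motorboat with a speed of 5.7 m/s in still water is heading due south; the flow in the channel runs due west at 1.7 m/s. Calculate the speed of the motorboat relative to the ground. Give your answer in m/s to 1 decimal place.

5.9 m/s

Taking east as x and north as y: velocity relative to the water = (0.000, -5.700) m/s; the water relative to ground = (-1.700, 0.000) m/s.
Velocity relative to ground = (0.000, -5.700) + (-1.700, 0.000) = (-1.700, -5.700) m/s.
Speed = |(-1.700, -5.700)| = 5.948 m/s.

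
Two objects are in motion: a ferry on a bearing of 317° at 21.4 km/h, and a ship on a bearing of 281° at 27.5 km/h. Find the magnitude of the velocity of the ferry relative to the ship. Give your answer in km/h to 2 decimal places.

16.19 km/h

Taking east as x and north as y: ferry velocity = (-14.595, 15.651) km/h; ship velocity = (-26.995, 5.247) km/h.
Velocity of ferry relative to ship = (-14.595, 15.651) − (-26.995, 5.247) = (12.400, 10.404) km/h.
Magnitude = |(12.400, 10.404)| = 16.186 km/h.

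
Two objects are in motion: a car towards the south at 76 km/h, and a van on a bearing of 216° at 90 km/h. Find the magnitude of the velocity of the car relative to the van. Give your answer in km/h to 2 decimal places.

53.00 km/h

Taking east as x and north as y: car velocity = (0.000, -76.000) km/h; van velocity = (-52.901, -72.812) km/h.
Velocity of car relative to van = (0.000, -76.000) − (-52.901, -72.812) = (52.901, -3.188) km/h.
Magnitude = |(52.901, -3.188)| = 52.997 km/h.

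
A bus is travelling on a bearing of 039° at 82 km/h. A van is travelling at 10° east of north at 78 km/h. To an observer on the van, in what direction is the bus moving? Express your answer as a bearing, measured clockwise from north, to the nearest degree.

109°

Taking east as x and north as y: bus velocity = (51.604, 63.726) km/h; van velocity = (13.545, 76.815) km/h.
Velocity of bus relative to van = (51.604, 63.726) − (13.545, 76.815) = (38.060, -13.089) km/h.
Bearing = atan2(38.06, -13.09) = 108.98° clockwise from north.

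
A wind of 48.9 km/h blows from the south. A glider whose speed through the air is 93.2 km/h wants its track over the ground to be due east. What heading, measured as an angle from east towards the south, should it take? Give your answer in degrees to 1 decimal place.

The wind pushes perpendicular to the desired track; the heading must have a component into the wind equal to 48.9 km/h: 93.2 sin θ = 48.9.
sin θ = 0.5247, so θ = 31.647°.

31.6°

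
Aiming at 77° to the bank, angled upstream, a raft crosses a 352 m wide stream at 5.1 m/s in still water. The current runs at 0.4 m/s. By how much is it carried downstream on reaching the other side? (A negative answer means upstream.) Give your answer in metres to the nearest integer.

Perpendicular speed = 4.969 m/s; crossing time = 352 / 4.969 = 70.835 s.
Net downstream speed = -0.747 m/s.
Drift = -0.747 × 70.835 = -52.932 m (upstream).

-53 m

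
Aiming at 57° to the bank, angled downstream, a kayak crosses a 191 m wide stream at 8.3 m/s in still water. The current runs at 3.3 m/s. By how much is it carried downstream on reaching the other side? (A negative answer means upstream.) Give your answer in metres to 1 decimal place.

Perpendicular speed = 6.961 m/s; crossing time = 191 / 6.961 = 27.439 s.
Net downstream speed = 7.821 m/s.
Drift = 7.821 × 27.439 = 214.585 m (downstream).

214.6 m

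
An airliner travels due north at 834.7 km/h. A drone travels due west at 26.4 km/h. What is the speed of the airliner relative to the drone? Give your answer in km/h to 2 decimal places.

Taking east as x and north as y: airliner velocity = (0.000, 834.700) km/h; drone velocity = (-26.400, 0.000) km/h.
Velocity of airliner relative to drone = (0.000, 834.700) − (-26.400, 0.000) = (26.400, 834.700) km/h.
Magnitude = |(26.400, 834.700)| = 835.117 km/h.

835.12 km/h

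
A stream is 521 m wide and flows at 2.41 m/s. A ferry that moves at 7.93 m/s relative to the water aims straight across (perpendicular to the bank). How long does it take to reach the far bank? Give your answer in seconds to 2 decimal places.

The component of the ferry's velocity perpendicular to the bank is 7.93 m/s.
The current is parallel to the bank, so it does not affect the crossing time.
Time = 521 / 7.930 = 65.700 s.

65.70 s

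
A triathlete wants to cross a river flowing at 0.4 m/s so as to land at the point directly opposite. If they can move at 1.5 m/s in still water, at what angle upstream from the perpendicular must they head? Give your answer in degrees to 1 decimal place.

To cancel the current, the upstream component of the triathlete's velocity must equal the flow: 1.5 sin θ = 0.4.
sin θ = 0.4 / 1.5 = 0.2667.
θ = arcsin(0.2667) = 15.466°.

15.5°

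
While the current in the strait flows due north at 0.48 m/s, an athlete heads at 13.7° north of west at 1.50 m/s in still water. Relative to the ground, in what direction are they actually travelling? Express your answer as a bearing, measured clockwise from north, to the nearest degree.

Taking east as x and north as y: velocity relative to the water = (-1.457, 0.355) m/s; the water relative to ground = (0.000, 0.480) m/s.
Velocity relative to ground = (-1.457, 0.355) + (0.000, 0.480) = (-1.457, 0.835) m/s.
Bearing = atan2(-1.46, 0.84) = 299.82° clockwise from north.

300°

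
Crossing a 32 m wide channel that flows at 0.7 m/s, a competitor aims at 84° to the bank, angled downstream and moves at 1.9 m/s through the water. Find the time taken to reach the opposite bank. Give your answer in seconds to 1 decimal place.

The component of the competitor's velocity perpendicular to the bank is 1.9 × sin 84° = 1.890 m/s.
The current is parallel to the bank, so it does not affect the crossing time.
Time = 32 / 1.890 = 16.935 s.

16.9 s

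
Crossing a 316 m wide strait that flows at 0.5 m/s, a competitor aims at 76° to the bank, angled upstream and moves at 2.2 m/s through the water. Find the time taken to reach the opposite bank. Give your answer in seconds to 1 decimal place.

148.0 s

The component of the competitor's velocity perpendicular to the bank is 2.2 × sin 76° = 2.135 m/s.
Only the cross-stream component determines the crossing time; the current contributes nothing perpendicular to the bank.
Time = 316 / 2.135 = 148.034 s.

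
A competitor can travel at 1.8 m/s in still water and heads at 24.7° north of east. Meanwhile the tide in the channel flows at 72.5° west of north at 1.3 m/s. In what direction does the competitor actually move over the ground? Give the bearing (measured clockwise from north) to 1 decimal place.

019.1°

Taking east as x and north as y: velocity relative to the water = (1.635, 0.752) m/s; the water relative to ground = (-1.240, 0.391) m/s.
Velocity relative to ground = (1.635, 0.752) + (-1.240, 0.391) = (0.395, 1.143) m/s.
Bearing = atan2(0.40, 1.14) = 19.08° clockwise from north.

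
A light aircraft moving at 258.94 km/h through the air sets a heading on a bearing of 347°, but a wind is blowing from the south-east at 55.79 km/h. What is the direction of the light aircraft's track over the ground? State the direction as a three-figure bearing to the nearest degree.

Taking east as x and north as y: velocity relative to the air = (-58.249, 252.303) km/h; the air relative to ground = (-39.449, 39.449) km/h.
Velocity relative to ground = (-58.249, 252.303) + (-39.449, 39.449) = (-97.698, 291.753) km/h.
Bearing = atan2(-97.70, 291.75) = 341.49° clockwise from north.

341°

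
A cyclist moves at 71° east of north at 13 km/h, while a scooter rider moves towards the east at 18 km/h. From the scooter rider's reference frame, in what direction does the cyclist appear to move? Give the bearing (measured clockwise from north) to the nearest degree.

Taking east as x and north as y: cyclist velocity = (12.292, 4.232) km/h; scooter rider velocity = (18.000, 0.000) km/h.
Velocity of cyclist relative to scooter rider = (12.292, 4.232) − (18.000, 0.000) = (-5.708, 4.232) km/h.
Bearing = atan2(-5.71, 4.23) = 306.56° clockwise from north.

307°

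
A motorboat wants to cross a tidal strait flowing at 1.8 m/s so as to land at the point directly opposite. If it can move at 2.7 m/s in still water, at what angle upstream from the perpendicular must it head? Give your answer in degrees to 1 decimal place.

41.8°

To cancel the current, the upstream component of the motorboat's velocity must equal the flow: 2.7 sin θ = 1.8.
sin θ = 1.8 / 2.7 = 0.6667.
θ = arcsin(0.6667) = 41.810°.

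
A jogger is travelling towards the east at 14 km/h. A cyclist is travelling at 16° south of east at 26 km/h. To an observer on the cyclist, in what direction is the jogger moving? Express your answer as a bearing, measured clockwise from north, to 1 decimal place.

Taking east as x and north as y: jogger velocity = (14.000, 0.000) km/h; cyclist velocity = (24.993, -7.167) km/h.
Velocity of jogger relative to cyclist = (14.000, 0.000) − (24.993, -7.167) = (-10.993, 7.167) km/h.
Bearing = atan2(-10.99, 7.17) = 303.10° clockwise from north.

303.1°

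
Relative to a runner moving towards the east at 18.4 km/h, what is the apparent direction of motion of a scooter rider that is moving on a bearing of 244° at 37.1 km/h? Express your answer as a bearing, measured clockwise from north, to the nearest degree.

Taking east as x and north as y: scooter rider velocity = (-33.345, -16.264) km/h; runner velocity = (18.400, 0.000) km/h.
Velocity of scooter rider relative to runner = (-33.345, -16.264) − (18.400, 0.000) = (-51.745, -16.264) km/h.
Bearing = atan2(-51.75, -16.26) = 252.55° clockwise from north.

253°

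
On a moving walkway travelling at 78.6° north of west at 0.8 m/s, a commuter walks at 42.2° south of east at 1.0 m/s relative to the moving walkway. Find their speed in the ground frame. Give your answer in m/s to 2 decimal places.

Taking east as x and north as y: moving walkway velocity = (-0.158, 0.784) m/s; commuter velocity relative to moving walkway = (0.741, -0.672) m/s.
Velocity relative to ground = (-0.158, 0.784) + (0.741, -0.672) = (0.583, 0.112) m/s.
Speed = |(0.583, 0.112)| = 0.593 m/s.

0.59 m/s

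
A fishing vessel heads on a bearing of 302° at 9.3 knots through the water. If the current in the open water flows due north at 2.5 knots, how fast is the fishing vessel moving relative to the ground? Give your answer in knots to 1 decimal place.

Taking east as x and north as y: velocity relative to the water = (-7.887, 4.928) knots; the water relative to ground = (0.000, 2.500) knots.
Velocity relative to ground = (-7.887, 4.928) + (0.000, 2.500) = (-7.887, 7.428) knots.
Speed = |(-7.887, 7.428)| = 10.834 knots.

10.8 knots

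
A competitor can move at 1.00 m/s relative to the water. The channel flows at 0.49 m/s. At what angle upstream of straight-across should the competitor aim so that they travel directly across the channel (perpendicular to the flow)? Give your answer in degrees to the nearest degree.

To cancel the current, the upstream component of the competitor's velocity must equal the flow: 1.00 sin θ = 0.49.
sin θ = 0.49 / 1.00 = 0.4900.
θ = arcsin(0.4900) = 29.341°.

29°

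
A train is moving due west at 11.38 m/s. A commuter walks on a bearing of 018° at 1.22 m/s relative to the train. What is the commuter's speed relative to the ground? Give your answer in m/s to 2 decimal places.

Taking east as x and north as y: train velocity = (-11.380, 0.000) m/s; commuter velocity relative to train = (0.377, 1.160) m/s.
Velocity relative to ground = (-11.380, 0.000) + (0.377, 1.160) = (-11.003, 1.160) m/s.
Speed = |(-11.003, 1.160)| = 11.064 m/s.

11.06 m/s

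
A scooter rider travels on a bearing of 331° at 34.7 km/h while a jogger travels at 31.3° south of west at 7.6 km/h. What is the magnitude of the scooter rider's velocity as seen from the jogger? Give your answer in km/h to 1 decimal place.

Taking east as x and north as y: scooter rider velocity = (-16.823, 30.349) km/h; jogger velocity = (-6.494, -3.948) km/h.
Velocity of scooter rider relative to jogger = (-16.823, 30.349) − (-6.494, -3.948) = (-10.329, 34.298) km/h.
Magnitude = |(-10.329, 34.298)| = 35.819 km/h.

35.8 km/h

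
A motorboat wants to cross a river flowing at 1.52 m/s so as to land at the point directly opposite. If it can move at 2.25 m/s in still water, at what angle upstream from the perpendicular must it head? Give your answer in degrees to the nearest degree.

To cancel the current, the upstream component of the motorboat's velocity must equal the flow: 2.25 sin θ = 1.52.
sin θ = 1.52 / 2.25 = 0.6756.
θ = arcsin(0.6756) = 42.497°.

42°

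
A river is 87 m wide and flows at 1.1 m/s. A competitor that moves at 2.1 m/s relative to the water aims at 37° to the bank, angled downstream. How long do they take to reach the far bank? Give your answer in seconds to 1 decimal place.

68.8 s

The component of the competitor's velocity perpendicular to the bank is 2.1 × sin 37° = 1.264 m/s.
The flow acts along the bank and has no component across it.
Time = 87 / 1.264 = 68.839 s.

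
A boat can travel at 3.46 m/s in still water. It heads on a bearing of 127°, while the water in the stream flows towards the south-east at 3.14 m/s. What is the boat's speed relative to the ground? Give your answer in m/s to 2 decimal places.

Taking east as x and north as y: velocity relative to the water = (2.763, -2.082) m/s; the water relative to ground = (2.220, -2.220) m/s.
Velocity relative to ground = (2.763, -2.082) + (2.220, -2.220) = (4.984, -4.303) m/s.
Speed = |(4.984, -4.303)| = 6.584 m/s.

6.58 m/s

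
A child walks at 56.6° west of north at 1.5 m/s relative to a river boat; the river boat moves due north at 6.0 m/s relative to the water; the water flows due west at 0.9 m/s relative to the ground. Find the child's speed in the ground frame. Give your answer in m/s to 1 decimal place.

7.2 m/s

In east/north components (m/s): child relative to river boat = (-1.252, 0.826); river boat relative to water = (0.000, 6.000); water relative to ground = (-0.900, 0.000).
Sum = (-2.152, 6.826) m/s.
Speed = |(-2.152, 6.826)| = 7.157 m/s.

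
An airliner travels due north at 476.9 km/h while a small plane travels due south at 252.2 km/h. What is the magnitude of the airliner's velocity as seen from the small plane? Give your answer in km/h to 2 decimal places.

Taking east as x and north as y: airliner velocity = (0.000, 476.900) km/h; small plane velocity = (0.000, -252.200) km/h.
Velocity of airliner relative to small plane = (0.000, 476.900) − (0.000, -252.200) = (0.000, 729.100) km/h.
Magnitude = |(0.000, 729.100)| = 729.100 km/h.

729.10 km/h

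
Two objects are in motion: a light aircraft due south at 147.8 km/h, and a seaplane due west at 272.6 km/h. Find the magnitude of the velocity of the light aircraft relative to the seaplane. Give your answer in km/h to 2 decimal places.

Taking east as x and north as y: light aircraft velocity = (0.000, -147.800) km/h; seaplane velocity = (-272.600, 0.000) km/h.
Velocity of light aircraft relative to seaplane = (0.000, -147.800) − (-272.600, 0.000) = (272.600, -147.800) km/h.
Magnitude = |(272.600, -147.800)| = 310.090 km/h.

310.09 km/h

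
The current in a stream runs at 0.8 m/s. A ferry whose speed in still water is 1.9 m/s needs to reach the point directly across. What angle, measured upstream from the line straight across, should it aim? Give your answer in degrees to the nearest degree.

25°

To cancel the current, the upstream component of the ferry's velocity must equal the flow: 1.9 sin θ = 0.8.
sin θ = 0.8 / 1.9 = 0.4211.
θ = arcsin(0.4211) = 24.901°.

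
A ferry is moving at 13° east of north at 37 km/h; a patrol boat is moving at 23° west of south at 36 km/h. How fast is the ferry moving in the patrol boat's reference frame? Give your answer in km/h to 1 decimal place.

Taking east as x and north as y: ferry velocity = (8.323, 36.052) km/h; patrol boat velocity = (-14.066, -33.138) km/h.
Velocity of ferry relative to patrol boat = (8.323, 36.052) − (-14.066, -33.138) = (22.390, 69.190) km/h.
Magnitude = |(22.390, 69.190)| = 72.722 km/h.

72.7 km/h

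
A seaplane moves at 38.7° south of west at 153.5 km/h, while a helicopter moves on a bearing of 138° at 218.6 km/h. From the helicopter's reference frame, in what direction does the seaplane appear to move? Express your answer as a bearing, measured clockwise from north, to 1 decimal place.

Taking east as x and north as y: seaplane velocity = (-119.796, -95.975) km/h; helicopter velocity = (146.272, -162.451) km/h.
Velocity of seaplane relative to helicopter = (-119.796, -95.975) − (146.272, -162.451) = (-266.068, 66.477) km/h.
Bearing = atan2(-266.07, 66.48) = 284.03° clockwise from north.

284.0°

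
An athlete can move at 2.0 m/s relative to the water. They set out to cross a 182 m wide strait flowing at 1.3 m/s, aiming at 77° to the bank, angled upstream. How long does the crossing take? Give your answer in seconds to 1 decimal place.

93.4 s

The component of the athlete's velocity perpendicular to the bank is 2.0 × sin 77° = 1.949 m/s.
The current is parallel to the bank, so it does not affect the crossing time.
Time = 182 / 1.949 = 93.394 s.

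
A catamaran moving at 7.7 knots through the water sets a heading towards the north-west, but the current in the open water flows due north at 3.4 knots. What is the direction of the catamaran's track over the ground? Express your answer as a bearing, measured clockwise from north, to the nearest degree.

Taking east as x and north as y: velocity relative to the water = (-5.445, 5.445) knots; the water relative to ground = (0.000, 3.400) knots.
Velocity relative to ground = (-5.445, 5.445) + (0.000, 3.400) = (-5.445, 8.845) knots.
Bearing = atan2(-5.44, 8.84) = 328.38° clockwise from north.

328°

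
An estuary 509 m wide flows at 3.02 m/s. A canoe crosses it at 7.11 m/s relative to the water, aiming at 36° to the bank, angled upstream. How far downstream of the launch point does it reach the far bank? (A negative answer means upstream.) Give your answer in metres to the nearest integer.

-333 m

Perpendicular speed = 4.179 m/s; crossing time = 509 / 4.179 = 121.795 s.
Net downstream speed = -2.732 m/s.
Drift = -2.732 × 121.795 = -332.757 m (upstream).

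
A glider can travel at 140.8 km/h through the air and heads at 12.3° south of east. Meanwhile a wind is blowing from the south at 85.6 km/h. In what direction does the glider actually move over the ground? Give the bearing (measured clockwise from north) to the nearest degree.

Taking east as x and north as y: velocity relative to the air = (137.568, -29.995) km/h; the air relative to ground = (0.000, 85.600) km/h.
Velocity relative to ground = (137.568, -29.995) + (0.000, 85.600) = (137.568, 55.605) km/h.
Bearing = atan2(137.57, 55.61) = 67.99° clockwise from north.

068°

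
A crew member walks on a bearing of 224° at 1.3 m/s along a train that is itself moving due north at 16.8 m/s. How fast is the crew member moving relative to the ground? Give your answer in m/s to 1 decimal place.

Taking east as x and north as y: train velocity = (0.000, 16.800) m/s; crew member velocity relative to train = (-0.903, -0.935) m/s.
Velocity relative to ground = (0.000, 16.800) + (-0.903, -0.935) = (-0.903, 15.865) m/s.
Speed = |(-0.903, 15.865)| = 15.891 m/s.

15.9 m/s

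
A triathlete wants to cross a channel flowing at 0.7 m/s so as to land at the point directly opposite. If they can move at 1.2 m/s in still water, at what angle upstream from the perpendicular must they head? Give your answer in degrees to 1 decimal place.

To cancel the current, the upstream component of the triathlete's velocity must equal the flow: 1.2 sin θ = 0.7.
sin θ = 0.7 / 1.2 = 0.5833.
θ = arcsin(0.5833) = 35.685°.

35.7°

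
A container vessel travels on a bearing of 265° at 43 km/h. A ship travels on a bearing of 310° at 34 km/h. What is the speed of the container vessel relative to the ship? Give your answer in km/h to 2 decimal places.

30.62 km/h

Taking east as x and north as y: container vessel velocity = (-42.836, -3.748) km/h; ship velocity = (-26.046, 21.855) km/h.
Velocity of container vessel relative to ship = (-42.836, -3.748) − (-26.046, 21.855) = (-16.791, -25.602) km/h.
Magnitude = |(-16.791, -25.602)| = 30.617 km/h.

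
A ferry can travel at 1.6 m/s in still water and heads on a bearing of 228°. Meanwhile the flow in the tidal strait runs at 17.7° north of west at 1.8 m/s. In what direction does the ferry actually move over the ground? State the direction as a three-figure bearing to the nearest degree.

260°

Taking east as x and north as y: velocity relative to the water = (-1.189, -1.071) m/s; the water relative to ground = (-1.715, 0.547) m/s.
Velocity relative to ground = (-1.189, -1.071) + (-1.715, 0.547) = (-2.904, -0.523) m/s.
Bearing = atan2(-2.90, -0.52) = 259.78° clockwise from north.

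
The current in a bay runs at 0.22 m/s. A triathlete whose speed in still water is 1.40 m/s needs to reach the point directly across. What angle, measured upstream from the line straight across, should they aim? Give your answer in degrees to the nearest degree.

To cancel the current, the upstream component of the triathlete's velocity must equal the flow: 1.40 sin θ = 0.22.
sin θ = 0.22 / 1.40 = 0.1571.
θ = arcsin(0.1571) = 9.041°.

9°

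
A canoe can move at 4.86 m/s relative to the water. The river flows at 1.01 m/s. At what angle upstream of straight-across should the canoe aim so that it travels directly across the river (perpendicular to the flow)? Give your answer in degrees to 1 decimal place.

12.0°

To cancel the current, the upstream component of the canoe's velocity must equal the flow: 4.86 sin θ = 1.01.
sin θ = 1.01 / 4.86 = 0.2078.
θ = arcsin(0.2078) = 11.995°.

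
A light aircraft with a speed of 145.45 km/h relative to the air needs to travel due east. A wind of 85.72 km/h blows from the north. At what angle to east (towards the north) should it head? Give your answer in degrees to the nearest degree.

36°

The wind pushes perpendicular to the desired track; the heading must have a component into the wind equal to 85.72 km/h: 145.45 sin θ = 85.72.
sin θ = 0.5893, so θ = 36.110°.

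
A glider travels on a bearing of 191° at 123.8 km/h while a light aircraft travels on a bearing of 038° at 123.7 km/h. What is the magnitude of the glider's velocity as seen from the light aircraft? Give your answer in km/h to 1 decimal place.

Taking east as x and north as y: glider velocity = (-23.622, -121.525) km/h; light aircraft velocity = (76.157, 97.477) km/h.
Velocity of glider relative to light aircraft = (-23.622, -121.525) − (76.157, 97.477) = (-99.779, -219.002) km/h.
Magnitude = |(-99.779, -219.002)| = 240.662 km/h.

240.7 km/h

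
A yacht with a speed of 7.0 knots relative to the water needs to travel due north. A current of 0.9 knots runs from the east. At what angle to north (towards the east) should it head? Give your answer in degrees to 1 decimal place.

The current pushes perpendicular to the desired track; the heading must have a component into the current equal to 0.9 knots: 7.0 sin θ = 0.9.
sin θ = 0.1286, so θ = 7.387°.

7.4°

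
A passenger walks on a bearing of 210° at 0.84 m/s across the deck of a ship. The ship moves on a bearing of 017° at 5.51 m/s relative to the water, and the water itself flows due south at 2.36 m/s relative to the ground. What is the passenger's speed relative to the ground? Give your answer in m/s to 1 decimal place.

In east/north components (m/s): passenger relative to ship = (-0.420, -0.727); ship relative to water = (1.611, 5.269); water relative to ground = (0.000, -2.360).
Sum = (1.191, 2.182) m/s.
Speed = |(1.191, 2.182)| = 2.486 m/s.

2.5 m/s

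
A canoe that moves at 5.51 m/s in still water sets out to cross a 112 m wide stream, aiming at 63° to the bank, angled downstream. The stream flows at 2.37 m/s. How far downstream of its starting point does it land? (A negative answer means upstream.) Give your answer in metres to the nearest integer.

111 m

Perpendicular speed = 4.909 m/s; crossing time = 112 / 4.909 = 22.813 s.
Net downstream speed = 4.871 m/s.
Drift = 4.871 × 22.813 = 111.134 m (downstream).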